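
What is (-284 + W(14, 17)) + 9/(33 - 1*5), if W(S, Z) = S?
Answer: -7551/28 ≈ -269.68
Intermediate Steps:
(-284 + W(14, 17)) + 9/(33 - 1*5) = (-284 + 14) + 9/(33 - 1*5) = -270 + 9/(33 - 5) = -270 + 9/28 = -7551/28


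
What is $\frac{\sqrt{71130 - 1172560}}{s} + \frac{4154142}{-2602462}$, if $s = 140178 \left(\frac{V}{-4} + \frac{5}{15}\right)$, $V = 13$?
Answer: $- \frac{2077071}{1301231} - \frac{2 i \sqrt{1101430}}{817705} \approx -1.5962 - 0.0025669 i$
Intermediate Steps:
$s = - \frac{817705}{2}$ ($s = 140178 \left(\frac{13}{-4} + \frac{5}{15}\right) = 140178 \left(13 \left(- \frac{1}{4}\right) + 5 \cdot \frac{1}{15}\right) = 140178 \left(- \frac{13}{4} + \frac{1}{3}\right) = 140178 \left(- \frac{35}{12}\right) = - \frac{817705}{2} \approx -4.0885 \cdot 10^{5}$)
$\frac{\sqrt{71130 - 1172560}}{s} + \frac{4154142}{-2602462} = \frac{\sqrt{71130 - 1172560}}{- \frac{817705}{2}} + \frac{4154142}{-2602462} = \sqrt{-1101430} \left(- \frac{2}{817705}\right) + 4154142 \left(- \frac{1}{2602462}\right) = i \sqrt{1101430} \left(- \frac{2}{817705}\right) - \frac{2077071}{1301231} = - \frac{2 i \sqrt{1101430}}{817705} - \frac{2077071}{1301231} = - \frac{2077071}{1301231} - \frac{2 i \sqrt{1101430}}{817705}$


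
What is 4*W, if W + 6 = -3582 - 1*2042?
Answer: -22520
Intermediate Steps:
W = -5630 (W = -6 + (-3582 - 1*2042) = -6 + (-3582 - 2042) = -6 - 5624 = -5630)
4*W = 4*(-5630) = -22520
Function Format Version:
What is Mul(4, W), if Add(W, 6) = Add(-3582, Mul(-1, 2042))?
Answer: -22520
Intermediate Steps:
W = -5630 (W = Add(-6, Add(-3582, Mul(-1, 2042))) = Add(-6, Add(-3582, -2042)) = Add(-6, -5624) = -5630)
Mul(4, W) = Mul(4, -5630) = -22520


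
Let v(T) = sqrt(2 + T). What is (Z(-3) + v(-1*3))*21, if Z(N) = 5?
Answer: 105 + 21*I ≈ 105.0 + 21.0*I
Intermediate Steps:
(Z(-3) + v(-1*3))*21 = (5 + sqrt(2 - 1*3))*21 = (5 + sqrt(2 - 3))*21 = (5 + sqrt(-1))*21 = (5 + I)*21 = 105 + 21*I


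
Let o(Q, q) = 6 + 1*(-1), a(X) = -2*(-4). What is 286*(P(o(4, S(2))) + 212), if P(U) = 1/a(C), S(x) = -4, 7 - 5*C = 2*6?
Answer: 242671/4 ≈ 60668.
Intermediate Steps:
C = -1 (C = 7/5 - 2*6/5 = 7/5 - 1/5*12 = 7/5 - 12/5 = -1)
a(X) = 8
o(Q, q) = 5 (o(Q, q) = 6 - 1 = 5)
P(U) = 1/8
286*(P(o(4, S(2))) + 212) = 286*(1/8 + 212) = 286*(1697/8) = 242671/4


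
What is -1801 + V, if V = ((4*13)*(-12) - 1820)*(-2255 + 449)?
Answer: 4412063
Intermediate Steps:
V = 4413864 (V = (52*(-12) - 1820)*(-1806) = (-624 - 1820)*(-1806) = -2444*(-1806) = 4413864)
-1801 + V = -1801 + 4413864 = 4412063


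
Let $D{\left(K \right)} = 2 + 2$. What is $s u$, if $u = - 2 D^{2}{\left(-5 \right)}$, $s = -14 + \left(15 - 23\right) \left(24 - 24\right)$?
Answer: $448$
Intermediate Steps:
$D{\left(K \right)} = 4$
$s = -14$ ($s = -14 - 0 = -14 + 0 = -14$)
$u = -32$ ($u = - 2 \cdot 4^{2} = \left(-2\right) 16 = -32$)
$s u = \left(-14\right) \left(-32\right) = 448$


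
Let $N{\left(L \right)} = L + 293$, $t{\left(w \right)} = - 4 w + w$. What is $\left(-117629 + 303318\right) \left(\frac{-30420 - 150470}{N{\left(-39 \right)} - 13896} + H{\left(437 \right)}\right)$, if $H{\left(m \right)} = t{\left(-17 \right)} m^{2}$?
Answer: $\frac{12335815585008916}{6821} \approx 1.8085 \cdot 10^{12}$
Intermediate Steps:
$t{\left(w \right)} = - 3 w$
$N{\left(L \right)} = 293 + L$
$H{\left(m \right)} = 51 m^{2}$ ($H{\left(m \right)} = \left(-3\right) \left(-17\right) m^{2} = 51 m^{2}$)
$\left(-117629 + 303318\right) \left(\frac{-30420 - 150470}{N{\left(-39 \right)} - 13896} + H{\left(437 \right)}\right) = \left(-117629 + 303318\right) \left(\frac{-30420 - 150470}{\left(293 - 39\right) - 13896} + 51 \cdot 437^{2}\right) = 185689 \left(- \frac{180890}{254 - 13896} + 51 \cdot 190969\right) = 185689 \left(- \frac{180890}{-13642} + 9739419\right) = 185689 \left(\left(-180890\right) \left(- \frac{1}{13642}\right) + 9739419\right) = 185689 \left(\frac{90445}{6821} + 9739419\right) = 185689 \cdot \frac{66432667444}{6821} = \frac{12335815585008916}{6821}$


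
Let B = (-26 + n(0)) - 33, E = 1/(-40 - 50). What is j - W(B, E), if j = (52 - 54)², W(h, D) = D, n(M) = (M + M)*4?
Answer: 361/90 ≈ 4.0111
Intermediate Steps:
n(M) = 8*M (n(M) = (2*M)*4 = 8*M)
E = -1/90 (E = 1/(-90) = -1/90 ≈ -0.011111)
B = -59 (B = (-26 + 8*0) - 33 = (-26 + 0) - 33 = -26 - 33 = -59)
j = 4 (j = (-2)² = 4)
j - W(B, E) = 4 - 1*(-1/90) = 4 + 1/90 = 361/90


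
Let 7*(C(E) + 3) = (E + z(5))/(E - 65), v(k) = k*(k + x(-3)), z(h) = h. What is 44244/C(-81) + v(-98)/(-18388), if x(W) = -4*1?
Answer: -103935856353/6872515 ≈ -15123.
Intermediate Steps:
x(W) = -4
v(k) = k*(-4 + k) (v(k) = k*(k - 4) = k*(-4 + k))
C(E) = -3 + (5 + E)/(7*(-65 + E)) (C(E) = -3 + ((E + 5)/(E - 65))/7 = -3 + ((5 + E)/(-65 + E))/7 = -3 + (5 + E)/(7*(-65 + E)))
44244/C(-81) + v(-98)/(-18388) = 44244/((10*(137 - 2*(-81))/(7*(-65 - 81)))) - 98*(-4 - 98)/(-18388) = 44244/(((10/7)*(137 + 162)/(-146))) - 98*(-102)*(-1/18388) = 44244/(((10/7)*(-1/146)*299)) + 9996*(-1/18388) = 44244/(-1495/511) - 2499/4597 = 44244*(-511/1495) - 2499/4597 = -22608684/1495 - 2499/4597 = -103935856353/6872515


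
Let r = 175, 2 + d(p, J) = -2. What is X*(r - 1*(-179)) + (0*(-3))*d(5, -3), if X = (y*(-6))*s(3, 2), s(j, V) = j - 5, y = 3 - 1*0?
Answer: 12744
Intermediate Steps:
d(p, J) = -4 (d(p, J) = -2 - 2 = -4)
y = 3 (y = 3 + 0 = 3)
s(j, V) = -5 + j
X = 36 (X = (3*(-6))*(-5 + 3) = -18*(-2) = 36)
X*(r - 1*(-179)) + (0*(-3))*d(5, -3) = 36*(175 - 1*(-179)) + (0*(-3))*(-4) = 36*(175 + 179) + 0*(-4) = 36*354 + 0 = 12744 + 0 = 12744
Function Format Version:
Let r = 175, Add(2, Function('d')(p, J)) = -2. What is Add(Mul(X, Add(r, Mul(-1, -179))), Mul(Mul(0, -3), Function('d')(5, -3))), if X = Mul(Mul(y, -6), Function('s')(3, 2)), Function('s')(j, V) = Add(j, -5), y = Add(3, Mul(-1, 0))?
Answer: 12744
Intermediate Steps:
Function('d')(p, J) = -4 (Function('d')(p, J) = Add(-2, -2) = -4)
y = 3 (y = Add(3, 0) = 3)
Function('s')(j, V) = Add(-5, j)
X = 36 (X = Mul(Mul(3, -6), Add(-5, 3)) = Mul(-18, -2) = 36)
Add(Mul(X, Add(r, Mul(-1, -179))), Mul(Mul(0, -3), Function('d')(5, -3))) = Add(Mul(36, Add(175, Mul(-1, -179))), Mul(Mul(0, -3), -4)) = Add(Mul(36, Add(175, 179)), Mul(0, -4)) = Add(Mul(36, 354), 0) = Add(12744, 0) = 12744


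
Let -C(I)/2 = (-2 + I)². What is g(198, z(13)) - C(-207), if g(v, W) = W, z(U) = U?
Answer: 87375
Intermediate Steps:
C(I) = -2*(-2 + I)²
g(198, z(13)) - C(-207) = 13 - (-2)*(-2 - 207)² = 13 - (-2)*(-209)² = 13 - (-2)*43681 = 13 - 1*(-87362) = 13 + 87362 = 87375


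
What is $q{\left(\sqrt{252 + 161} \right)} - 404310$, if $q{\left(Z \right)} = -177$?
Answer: $-404487$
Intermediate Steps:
$q{\left(\sqrt{252 + 161} \right)} - 404310 = -177 - 404310 = -404487$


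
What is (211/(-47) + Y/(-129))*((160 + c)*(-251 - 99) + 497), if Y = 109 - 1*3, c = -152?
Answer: 1577849/129 ≈ 12231.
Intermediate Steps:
Y = 106 (Y = 109 - 3 = 106)
(211/(-47) + Y/(-129))*((160 + c)*(-251 - 99) + 497) = (211/(-47) + 106/(-129))*((160 - 152)*(-251 - 99) + 497) = (211*(-1/47) + 106*(-1/129))*(8*(-350) + 497) = (-211/47 - 106/129)*(-2800 + 497) = -32201/6063*(-2303) = 1577849/129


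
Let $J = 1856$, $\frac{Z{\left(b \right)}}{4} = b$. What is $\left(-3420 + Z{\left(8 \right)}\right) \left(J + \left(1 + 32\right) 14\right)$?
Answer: $-7853384$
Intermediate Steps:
$Z{\left(b \right)} = 4 b$
$\left(-3420 + Z{\left(8 \right)}\right) \left(J + \left(1 + 32\right) 14\right) = \left(-3420 + 4 \cdot 8\right) \left(1856 + \left(1 + 32\right) 14\right) = \left(-3420 + 32\right) \left(1856 + 33 \cdot 14\right) = - 3388 \left(1856 + 462\right) = \left(-3388\right) 2318 = -7853384$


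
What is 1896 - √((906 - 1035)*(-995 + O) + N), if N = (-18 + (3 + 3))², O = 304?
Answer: 1896 - √89283 ≈ 1597.2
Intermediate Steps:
N = 144 (N = (-18 + 6)² = (-12)² = 144)
1896 - √((906 - 1035)*(-995 + O) + N) = 1896 - √((906 - 1035)*(-995 + 304) + 144) = 1896 - √(-129*(-691) + 144) = 1896 - √(89139 + 144) = 1896 - √89283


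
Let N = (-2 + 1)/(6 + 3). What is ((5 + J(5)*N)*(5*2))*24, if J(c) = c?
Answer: 3200/3 ≈ 1066.7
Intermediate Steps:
N = -⅑ (N = -1/9 = -1*⅑ = -⅑ ≈ -0.11111)
((5 + J(5)*N)*(5*2))*24 = ((5 + 5*(-⅑))*(5*2))*24 = ((5 - 5/9)*10)*24 = ((40/9)*10)*24 = (400/9)*24 = 3200/3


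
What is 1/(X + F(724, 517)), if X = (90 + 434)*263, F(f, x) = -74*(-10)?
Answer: 1/138552 ≈ 7.2175e-6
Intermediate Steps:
F(f, x) = 740
X = 137812 (X = 524*263 = 137812)
1/(X + F(724, 517)) = 1/(137812 + 740) = 1/138552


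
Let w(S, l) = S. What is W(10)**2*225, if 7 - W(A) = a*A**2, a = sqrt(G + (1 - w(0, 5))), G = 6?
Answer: 15761025 - 315000*sqrt(7) ≈ 1.4928e+7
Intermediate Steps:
a = sqrt(7) (a = sqrt(6 + (1 - 1*0)) = sqrt(6 + (1 + 0)) = sqrt(6 + 1) = sqrt(7) ≈ 2.6458)
W(A) = 7 - sqrt(7)*A**2
W(10)**2*225 = (7 - 1*sqrt(7)*10**2)**2*225 = (7 - 1*sqrt(7)*100)**2*225 = (7 - 100*sqrt(7))**2*225 = 225*(7 - 100*sqrt(7))**2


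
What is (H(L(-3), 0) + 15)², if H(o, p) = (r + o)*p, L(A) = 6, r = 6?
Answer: 225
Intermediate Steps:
H(o, p) = p*(6 + o) (H(o, p) = (6 + o)*p = p*(6 + o))
(H(L(-3), 0) + 15)² = (0*(6 + 6) + 15)² = (0*12 + 15)² = (0 + 15)² = 15² = 225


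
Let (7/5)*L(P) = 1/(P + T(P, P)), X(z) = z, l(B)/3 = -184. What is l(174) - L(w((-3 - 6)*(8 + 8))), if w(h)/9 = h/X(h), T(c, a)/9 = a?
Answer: -69553/126 ≈ -552.01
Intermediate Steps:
l(B) = -552 (l(B) = 3*(-184) = -552)
T(c, a) = 9*a
w(h) = 9 (w(h) = 9*(h/h) = 9*1 = 9)
L(P) = 1/(14*P) (L(P) = 5/(7*(P + 9*P)) = 5/(7*((10*P))) = 5*(1/(10*P))/7 = 1/(14*P))
l(174) - L(w((-3 - 6)*(8 + 8))) = -552 - 1/(14*9) = -552 - 1*1/126 = -552 - 1/126 = -69553/126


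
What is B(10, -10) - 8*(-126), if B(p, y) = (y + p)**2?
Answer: 1008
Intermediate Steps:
B(p, y) = (p + y)**2
B(10, -10) - 8*(-126) = (10 - 10)**2 - 8*(-126) = 0**2 + 1008 = 0 + 1008 = 1008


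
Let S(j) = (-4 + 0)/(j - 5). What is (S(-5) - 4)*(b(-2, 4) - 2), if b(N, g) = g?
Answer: -36/5 ≈ -7.2000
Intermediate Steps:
S(j) = -4/(-5 + j)
(S(-5) - 4)*(b(-2, 4) - 2) = (-4/(-5 - 5) - 4)*(4 - 2) = (-4/(-10) - 4)*2 = (-4*(-⅒) - 4)*2 = (⅖ - 4)*2 = -18/5*2 = -36/5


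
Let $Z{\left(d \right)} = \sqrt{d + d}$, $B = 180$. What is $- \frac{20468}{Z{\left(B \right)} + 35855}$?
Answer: $- \frac{146776028}{257116133} + \frac{122808 \sqrt{10}}{1285580665} \approx -0.57055$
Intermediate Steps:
$Z{\left(d \right)} = \sqrt{2} \sqrt{d}$ ($Z{\left(d \right)} = \sqrt{2 d} = \sqrt{2} \sqrt{d}$)
$- \frac{20468}{Z{\left(B \right)} + 35855} = - \frac{20468}{\sqrt{2} \sqrt{180} + 35855} = - \frac{20468}{\sqrt{2} \cdot 6 \sqrt{5} + 35855} = - \frac{20468}{6 \sqrt{10} + 35855} = - \frac{20468}{35855 + 6 \sqrt{10}}$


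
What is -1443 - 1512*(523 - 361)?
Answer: -246387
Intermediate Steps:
-1443 - 1512*(523 - 361) = -1443 - 1512*162 = -1443 - 244944 = -246387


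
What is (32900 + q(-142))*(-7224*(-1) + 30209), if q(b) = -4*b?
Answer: 1252807644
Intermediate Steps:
(32900 + q(-142))*(-7224*(-1) + 30209) = (32900 - 4*(-142))*(-7224*(-1) + 30209) = (32900 + 568)*(7224 + 30209) = 33468*37433 = 1252807644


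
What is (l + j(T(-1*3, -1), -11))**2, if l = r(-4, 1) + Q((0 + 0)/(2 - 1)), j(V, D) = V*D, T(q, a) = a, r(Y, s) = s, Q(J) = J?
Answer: 144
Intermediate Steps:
j(V, D) = D*V
l = 1 (l = 1 + (0 + 0)/(2 - 1) = 1 + 0/1 = 1 + 0*1 = 1 + 0 = 1)
(l + j(T(-1*3, -1), -11))**2 = (1 - 11*(-1))**2 = (1 + 11)**2 = 12**2 = 144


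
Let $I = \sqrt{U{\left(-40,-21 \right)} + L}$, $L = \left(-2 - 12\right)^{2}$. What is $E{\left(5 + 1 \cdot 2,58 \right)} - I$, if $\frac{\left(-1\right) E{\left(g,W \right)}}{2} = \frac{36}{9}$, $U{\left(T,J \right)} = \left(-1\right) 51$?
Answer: $-8 - \sqrt{145} \approx -20.042$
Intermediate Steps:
$U{\left(T,J \right)} = -51$
$L = 196$ ($L = \left(-14\right)^{2} = 196$)
$E{\left(g,W \right)} = -8$ ($E{\left(g,W \right)} = - 2 \cdot \frac{36}{9} = - 2 \cdot 36 \cdot \frac{1}{9} = \left(-2\right) 4 = -8$)
$I = \sqrt{145}$ ($I = \sqrt{-51 + 196} = \sqrt{145} \approx 12.042$)
$E{\left(5 + 1 \cdot 2,58 \right)} - I = -8 - \sqrt{145}$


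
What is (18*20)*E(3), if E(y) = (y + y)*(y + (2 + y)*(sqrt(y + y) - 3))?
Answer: -25920 + 10800*sqrt(6) ≈ 534.49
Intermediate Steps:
E(y) = 2*y*(y + (-3 + sqrt(2)*sqrt(y))*(2 + y)) (E(y) = (2*y)*(y + (2 + y)*(sqrt(2*y) - 3)) = (2*y)*(y + (2 + y)*(sqrt(2)*sqrt(y) - 3)) = (2*y)*(y + (2 + y)*(-3 + sqrt(2)*sqrt(y))) = (2*y)*(y + (-3 + sqrt(2)*sqrt(y))*(2 + y)) = 2*y*(y + (-3 + sqrt(2)*sqrt(y))*(2 + y)))
(18*20)*E(3) = (18*20)*(-12*3 - 4*3**2 + 2*sqrt(2)*3**(5/2) + 4*sqrt(2)*3**(3/2)) = 360*(-36 - 4*9 + 2*sqrt(2)*(9*sqrt(3)) + 4*sqrt(2)*(3*sqrt(3))) = 360*(-36 - 36 + 18*sqrt(6) + 12*sqrt(6)) = 360*(-72 + 30*sqrt(6)) = -25920 + 10800*sqrt(6)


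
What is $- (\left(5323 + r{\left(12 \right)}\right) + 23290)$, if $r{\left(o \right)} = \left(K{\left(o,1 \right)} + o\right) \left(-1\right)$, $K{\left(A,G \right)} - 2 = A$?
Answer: $-28587$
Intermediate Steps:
$K{\left(A,G \right)} = 2 + A$
$r{\left(o \right)} = -2 - 2 o$ ($r{\left(o \right)} = \left(\left(2 + o\right) + o\right) \left(-1\right) = \left(2 + 2 o\right) \left(-1\right) = -2 - 2 o$)
$- (\left(5323 + r{\left(12 \right)}\right) + 23290) = - (\left(5323 - 26\right) + 23290) = - (5297 + 23290) = \left(-1\right) 28587 = -28587$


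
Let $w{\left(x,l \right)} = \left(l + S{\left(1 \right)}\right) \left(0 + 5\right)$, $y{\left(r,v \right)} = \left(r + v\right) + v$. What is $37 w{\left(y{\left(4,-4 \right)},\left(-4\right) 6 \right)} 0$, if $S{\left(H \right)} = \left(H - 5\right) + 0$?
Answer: $0$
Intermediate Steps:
$y{\left(r,v \right)} = r + 2 v$
$S{\left(H \right)} = -5 + H$ ($S{\left(H \right)} = \left(-5 + H\right) + 0 = -5 + H$)
$w{\left(x,l \right)} = -20 + 5 l$ ($w{\left(x,l \right)} = \left(l + \left(-5 + 1\right)\right) \left(0 + 5\right) = \left(l - 4\right) 5 = \left(-4 + l\right) 5 = -20 + 5 l$)
$37 w{\left(y{\left(4,-4 \right)},\left(-4\right) 6 \right)} 0 = 37 \left(-20 + 5 \left(\left(-4\right) 6\right)\right) 0 = 37 \left(-20 + 5 \left(-24\right)\right) 0 = 37 \left(-20 - 120\right) 0 = 37 \left(-140\right) 0 = \left(-5180\right) 0 = 0$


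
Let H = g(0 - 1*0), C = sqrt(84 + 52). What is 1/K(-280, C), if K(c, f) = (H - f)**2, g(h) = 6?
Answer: 1/(4*(3 - sqrt(34))**2) ≈ 0.031194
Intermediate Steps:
C = 2*sqrt(34) (C = sqrt(136) = 2*sqrt(34) ≈ 11.662)
H = 6
K(c, f) = (6 - f)**2
1/K(-280, C) = 1/((-6 + 2*sqrt(34))**2) = (-6 + 2*sqrt(34))**(-2)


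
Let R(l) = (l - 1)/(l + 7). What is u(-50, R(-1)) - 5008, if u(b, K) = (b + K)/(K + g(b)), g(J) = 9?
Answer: -130359/26 ≈ -5013.8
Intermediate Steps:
R(l) = (-1 + l)/(7 + l)
u(b, K) = (K + b)/(9 + K) (u(b, K) = (b + K)/(K + 9) = (K + b)/(9 + K))
u(-50, R(-1)) - 5008 = ((-1 - 1)/(7 - 1) - 50)/(9 + (-1 - 1)/(7 - 1)) - 5008 = (-2/6 - 50)/(9 - 2/6) - 5008 = ((⅙)*(-2) - 50)/(9 + (⅙)*(-2)) - 5008 = (-⅓ - 50)/(9 - ⅓) - 5008 = -151/3/(26/3) - 5008 = (3/26)*(-151/3) - 5008 = -151/26 - 5008 = -130359/26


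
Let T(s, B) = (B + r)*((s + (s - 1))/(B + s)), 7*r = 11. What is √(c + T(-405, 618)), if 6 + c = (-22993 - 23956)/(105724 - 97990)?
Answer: I*√3892492038980314/1281266 ≈ 48.694*I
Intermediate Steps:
r = 11/7 (r = (⅐)*11 = 11/7 ≈ 1.5714)
T(s, B) = (-1 + 2*s)*(11/7 + B)/(B + s) (T(s, B) = (B + 11/7)*((s + (s - 1))/(B + s)) = (11/7 + B)*((s + (-1 + s))/(B + s)) = (11/7 + B)*((-1 + 2*s)/(B + s)) = (-1 + 2*s)*(11/7 + B)/(B + s))
c = -93353/7734 (c = -6 + (-22993 - 23956)/(105724 - 97990) = -6 - 46949/7734 = -93353/7734 ≈ -12.070)
√(c + T(-405, 618)) = √(-93353/7734 + (-11/7 - 1*618 + (22/7)*(-405) + 2*618*(-405))/(618 - 405)) = √(-93353/7734 + (-11/7 - 618 - 8910/7 - 500580)/213) = √(-93353/7734 + (1/213)*(-3517307/7)) = √(-93353/7734 - 3517307/1491) = √(-3038004629/1281266) = I*√3892492038980314/1281266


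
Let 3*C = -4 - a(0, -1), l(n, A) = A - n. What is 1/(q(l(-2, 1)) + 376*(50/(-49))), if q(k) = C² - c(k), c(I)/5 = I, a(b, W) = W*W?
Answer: -441/174590 ≈ -0.0025259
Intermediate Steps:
a(b, W) = W²
c(I) = 5*I
C = -5/3 (C = (-4 - 1*(-1)²)/3 = (-4 - 1*1)/3 = (-4 - 1)/3 = (⅓)*(-5) = -5/3 ≈ -1.6667)
q(k) = 25/9 - 5*k (q(k) = (-5/3)² - 5*k = 25/9 - 5*k)
1/(q(l(-2, 1)) + 376*(50/(-49))) = 1/((25/9 - 5*(1 - 1*(-2))) + 376*(50/(-49))) = 1/((25/9 - 5*(1 + 2)) + 376*(50*(-1/49))) = 1/((25/9 - 5*3) + 376*(-50/49)) = 1/((25/9 - 15) - 18800/49) = 1/(-110/9 - 18800/49) = 1/(-174590/441) = -441/174590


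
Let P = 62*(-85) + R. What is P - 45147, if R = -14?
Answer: -50431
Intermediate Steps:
P = -5284 (P = 62*(-85) - 14 = -5270 - 14 = -5284)
P - 45147 = -5284 - 45147 = -50431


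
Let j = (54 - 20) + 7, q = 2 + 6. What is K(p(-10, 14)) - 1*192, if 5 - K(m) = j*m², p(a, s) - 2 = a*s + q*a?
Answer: -1948671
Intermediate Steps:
q = 8
j = 41 (j = 34 + 7 = 41)
p(a, s) = 2 + 8*a + a*s (p(a, s) = 2 + (a*s + 8*a) = 2 + (8*a + a*s) = 2 + 8*a + a*s)
K(m) = 5 - 41*m²
K(p(-10, 14)) - 1*192 = (5 - 41*(2 + 8*(-10) - 10*14)²) - 1*192 = (5 - 41*(2 - 80 - 140)²) - 192 = (5 - 41*(-218)²) - 192 = (5 - 41*47524) - 192 = (5 - 1948484) - 192 = -1948479 - 192 = -1948671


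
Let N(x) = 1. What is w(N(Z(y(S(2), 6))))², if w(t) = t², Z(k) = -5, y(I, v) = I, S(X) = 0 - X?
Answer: 1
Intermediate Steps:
S(X) = -X
w(N(Z(y(S(2), 6))))² = (1²)² = 1² = 1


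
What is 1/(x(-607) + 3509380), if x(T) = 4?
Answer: 1/3509384 ≈ 2.8495e-7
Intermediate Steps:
1/(x(-607) + 3509380) = 1/(4 + 3509380) = 1/3509384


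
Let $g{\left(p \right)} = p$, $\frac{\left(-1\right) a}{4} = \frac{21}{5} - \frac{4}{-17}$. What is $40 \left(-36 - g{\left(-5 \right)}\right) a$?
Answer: $\frac{373984}{17} \approx 21999.0$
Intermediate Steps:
$a = - \frac{1508}{85}$ ($a = - 4 \left(\frac{21}{5} - \frac{4}{-17}\right) = - 4 \left(21 \cdot \frac{1}{5} - - \frac{4}{17}\right) = - 4 \left(\frac{21}{5} + \frac{4}{17}\right) = \left(-4\right) \frac{377}{85} = - \frac{1508}{85} \approx -17.741$)
$40 \left(-36 - g{\left(-5 \right)}\right) a = 40 \left(-36 - -5\right) \left(- \frac{1508}{85}\right) = 40 \left(-36 + 5\right) \left(- \frac{1508}{85}\right) = 40 \left(-31\right) \left(- \frac{1508}{85}\right) = \left(-1240\right) \left(- \frac{1508}{85}\right) = \frac{373984}{17}$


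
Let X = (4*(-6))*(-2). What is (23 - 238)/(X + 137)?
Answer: -43/37 ≈ -1.1622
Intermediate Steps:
X = 48 (X = -24*(-2) = 48)
(23 - 238)/(X + 137) = (23 - 238)/(48 + 137) = -215/185 = -215*1/185 = -43/37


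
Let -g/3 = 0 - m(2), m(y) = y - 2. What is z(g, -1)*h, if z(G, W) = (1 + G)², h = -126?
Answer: -126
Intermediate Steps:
m(y) = -2 + y
g = 0 (g = -3*(0 - (-2 + 2)) = -3*(0 - 1*0) = -3*(0 + 0) = -3*0 = 0)
z(g, -1)*h = (1 + 0)²*(-126) = 1²*(-126) = 1*(-126) = -126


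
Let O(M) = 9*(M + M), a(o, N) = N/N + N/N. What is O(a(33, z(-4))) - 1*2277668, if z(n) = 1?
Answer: -2277632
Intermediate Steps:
a(o, N) = 2 (a(o, N) = 1 + 1 = 2)
O(M) = 18*M (O(M) = 9*(2*M) = 18*M)
O(a(33, z(-4))) - 1*2277668 = 18*2 - 1*2277668 = 36 - 2277668 = -2277632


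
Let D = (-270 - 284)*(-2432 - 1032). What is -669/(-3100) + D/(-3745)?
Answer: -1189313639/2321900 ≈ -512.22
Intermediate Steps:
D = 1919056 (D = -554*(-3464) = 1919056)
-669/(-3100) + D/(-3745) = -669/(-3100) + 1919056/(-3745) = -669*(-1/3100) + 1919056*(-1/3745) = 669/3100 - 1919056/3745 = -1189313639/2321900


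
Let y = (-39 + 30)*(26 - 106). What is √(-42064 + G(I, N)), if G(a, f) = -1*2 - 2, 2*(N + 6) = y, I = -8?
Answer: 2*I*√10517 ≈ 205.1*I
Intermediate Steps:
y = 720 (y = -9*(-80) = 720)
N = 354 (N = -6 + (½)*720 = -6 + 360 = 354)
G(a, f) = -4 (G(a, f) = -2 - 2 = -4)
√(-42064 + G(I, N)) = √(-42064 - 4) = √(-42068) = 2*I*√10517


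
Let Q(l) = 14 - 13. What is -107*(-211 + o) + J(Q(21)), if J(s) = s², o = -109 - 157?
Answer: 51040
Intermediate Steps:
o = -266
Q(l) = 1
-107*(-211 + o) + J(Q(21)) = -107*(-211 - 266) + 1² = -107*(-477) + 1 = 51039 + 1 = 51040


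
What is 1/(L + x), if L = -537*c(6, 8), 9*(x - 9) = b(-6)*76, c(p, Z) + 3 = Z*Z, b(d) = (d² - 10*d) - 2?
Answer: -9/287588 ≈ -3.1295e-5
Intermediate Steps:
b(d) = -2 + d² - 10*d
c(p, Z) = -3 + Z² (c(p, Z) = -3 + Z*Z = -3 + Z²)
x = 7225/9 (x = 9 + ((-2 + (-6)² - 10*(-6))*76)/9 = 9 + ((-2 + 36 + 60)*76)/9 = 9 + (94*76)/9 = 9 + (⅑)*7144 = 9 + 7144/9 = 7225/9 ≈ 802.78)
L = -32757 (L = -537*(-3 + 8²) = -537*(-3 + 64) = -537*61 = -32757)
1/(L + x) = 1/(-32757 + 7225/9) = 1/(-287588/9) = -9/287588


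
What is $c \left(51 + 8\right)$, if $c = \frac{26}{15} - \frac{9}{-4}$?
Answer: $\frac{14101}{60} \approx 235.02$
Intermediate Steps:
$c = \frac{239}{60}$ ($c = 26 \cdot \frac{1}{15} - - \frac{9}{4} = \frac{26}{15} + \frac{9}{4} = \frac{239}{60} \approx 3.9833$)
$c \left(51 + 8\right) = \frac{239 \left(51 + 8\right)}{60} = \frac{239}{60} \cdot 59 = \frac{14101}{60}$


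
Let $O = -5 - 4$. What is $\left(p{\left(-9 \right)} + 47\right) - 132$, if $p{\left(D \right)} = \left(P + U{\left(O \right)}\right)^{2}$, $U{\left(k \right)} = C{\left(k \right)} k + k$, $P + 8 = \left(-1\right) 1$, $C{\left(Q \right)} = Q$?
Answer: $3884$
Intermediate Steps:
$O = -9$
$P = -9$ ($P = -8 - 1 = -9$)
$U{\left(k \right)} = k + k^{2}$ ($U{\left(k \right)} = k k + k = k^{2} + k = k + k^{2}$)
$p{\left(D \right)} = 3969$ ($p{\left(D \right)} = \left(-9 - 9 \left(1 - 9\right)\right)^{2} = \left(-9 - -72\right)^{2} = \left(-9 + 72\right)^{2} = 63^{2} = 3969$)
$\left(p{\left(-9 \right)} + 47\right) - 132 = \left(3969 + 47\right) - 132 = 4016 - 132 = 3884$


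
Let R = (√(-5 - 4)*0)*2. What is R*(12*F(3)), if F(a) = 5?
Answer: 0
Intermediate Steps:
R = 0 (R = (√(-9)*0)*2 = ((3*I)*0)*2 = 0*2 = 0)
R*(12*F(3)) = 0*(12*5) = 0*60 = 0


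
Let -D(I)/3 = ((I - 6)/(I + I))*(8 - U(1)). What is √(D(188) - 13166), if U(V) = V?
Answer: I*√116424593/94 ≈ 114.79*I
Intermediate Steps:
D(I) = -21*(-6 + I)/(2*I) (D(I) = -3*(I - 6)/(I + I)*(8 - 1*1) = -3*(-6 + I)/((2*I))*(8 - 1) = -3*(-6 + I)*(1/(2*I))*7 = -3*(-6 + I)/(2*I)*7 = -21*(-6 + I)/(2*I))
√(D(188) - 13166) = √((-21/2 + 63/188) - 13166) = √(-1911/188 - 13166) = √(-2477119/188) = I*√116424593/94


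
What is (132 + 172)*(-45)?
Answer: -13680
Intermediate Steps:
(132 + 172)*(-45) = 304*(-45) = -13680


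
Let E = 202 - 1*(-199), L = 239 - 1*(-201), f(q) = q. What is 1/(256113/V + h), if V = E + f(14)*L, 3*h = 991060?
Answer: 729/240856037 ≈ 3.0267e-6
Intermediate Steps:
L = 440 (L = 239 + 201 = 440)
E = 401 (E = 202 + 199 = 401)
h = 991060/3 (h = (⅓)*991060 = 991060/3 ≈ 3.3035e+5)
V = 6561 (V = 401 + 14*440 = 401 + 6160 = 6561)
1/(256113/V + h) = 1/(256113/6561 + 991060/3) = 1/(256113*(1/6561) + 991060/3) = 1/(28457/729 + 991060/3) = 1/(240856037/729) = 729/240856037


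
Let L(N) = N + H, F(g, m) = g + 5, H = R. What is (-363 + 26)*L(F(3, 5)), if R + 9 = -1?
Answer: 674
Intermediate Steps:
R = -10 (R = -9 - 1 = -10)
H = -10
F(g, m) = 5 + g
L(N) = -10 + N (L(N) = N - 10 = -10 + N)
(-363 + 26)*L(F(3, 5)) = (-363 + 26)*(-10 + (5 + 3)) = -337*(-10 + 8) = -337*(-2) = 674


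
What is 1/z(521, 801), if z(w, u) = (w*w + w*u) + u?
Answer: 1/689563 ≈ 1.4502e-6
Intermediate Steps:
z(w, u) = u + w² + u*w (z(w, u) = (w² + u*w) + u = u + w² + u*w)
1/z(521, 801) = 1/(801 + 521² + 801*521) = 1/(801 + 271441 + 417321) = 1/689563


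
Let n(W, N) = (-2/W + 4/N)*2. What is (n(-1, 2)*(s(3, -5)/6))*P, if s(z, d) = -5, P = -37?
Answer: 740/3 ≈ 246.67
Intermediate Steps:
n(W, N) = -4/W + 8/N
(n(-1, 2)*(s(3, -5)/6))*P = ((-4/(-1) + 8/2)*(-5/6))*(-37) = ((-4*(-1) + 8*(½))*(-5*⅙))*(-37) = ((4 + 4)*(-⅚))*(-37) = (8*(-⅚))*(-37) = -20/3*(-37) = 740/3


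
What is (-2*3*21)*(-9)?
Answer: 1134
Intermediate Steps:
(-2*3*21)*(-9) = -6*21*(-9) = -126*(-9) = 1134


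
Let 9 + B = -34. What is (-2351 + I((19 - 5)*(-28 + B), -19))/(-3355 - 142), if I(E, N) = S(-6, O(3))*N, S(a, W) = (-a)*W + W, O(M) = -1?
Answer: 2218/3497 ≈ 0.63426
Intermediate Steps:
B = -43 (B = -9 - 34 = -43)
S(a, W) = W - W*a (S(a, W) = -W*a + W = W - W*a)
I(E, N) = -7*N (I(E, N) = (-(1 - 1*(-6)))*N = (-(1 + 6))*N = (-1*7)*N = -7*N)
(-2351 + I((19 - 5)*(-28 + B), -19))/(-3355 - 142) = (-2351 - 7*(-19))/(-3355 - 142) = (-2351 + 133)/(-3497) = -2218*(-1/3497) = 2218/3497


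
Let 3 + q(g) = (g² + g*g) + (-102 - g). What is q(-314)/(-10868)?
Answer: -197401/10868 ≈ -18.164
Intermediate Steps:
q(g) = -105 - g + 2*g² (q(g) = -3 + ((g² + g*g) + (-102 - g)) = -3 + ((g² + g²) + (-102 - g)) = -3 + (2*g² + (-102 - g)) = -3 + (-102 - g + 2*g²) = -105 - g + 2*g²)
q(-314)/(-10868) = (-105 - 1*(-314) + 2*(-314)²)/(-10868) = (-105 + 314 + 2*98596)*(-1/10868) = (-105 + 314 + 197192)*(-1/10868) = 197401*(-1/10868) = -197401/10868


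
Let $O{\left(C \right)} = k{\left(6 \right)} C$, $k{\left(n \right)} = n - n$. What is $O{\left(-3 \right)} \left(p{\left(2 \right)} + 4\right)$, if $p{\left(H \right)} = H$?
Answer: $0$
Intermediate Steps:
$k{\left(n \right)} = 0$
$O{\left(C \right)} = 0$ ($O{\left(C \right)} = 0 C = 0$)
$O{\left(-3 \right)} \left(p{\left(2 \right)} + 4\right) = 0 \left(2 + 4\right) = 0 \cdot 6 = 0$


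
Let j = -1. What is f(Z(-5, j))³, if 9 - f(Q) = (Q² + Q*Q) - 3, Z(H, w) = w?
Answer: 1000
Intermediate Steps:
f(Q) = 12 - 2*Q² (f(Q) = 9 - ((Q² + Q*Q) - 3) = 9 - ((Q² + Q²) - 3) = 9 - (2*Q² - 3) = 9 - (-3 + 2*Q²) = 9 + (3 - 2*Q²) = 12 - 2*Q²)
f(Z(-5, j))³ = (12 - 2*(-1)²)³ = (12 - 2*1)³ = (12 - 2)³ = 10³ = 1000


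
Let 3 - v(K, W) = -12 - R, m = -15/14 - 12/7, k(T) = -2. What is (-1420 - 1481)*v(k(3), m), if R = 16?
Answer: -89931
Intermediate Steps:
m = -39/14 (m = -15*1/14 - 12*1/7 = -15/14 - 12/7 = -39/14 ≈ -2.7857)
v(K, W) = 31 (v(K, W) = 3 - (-12 - 1*16) = 3 - (-12 - 16) = 3 - 1*(-28) = 3 + 28 = 31)
(-1420 - 1481)*v(k(3), m) = (-1420 - 1481)*31 = -2901*31 = -89931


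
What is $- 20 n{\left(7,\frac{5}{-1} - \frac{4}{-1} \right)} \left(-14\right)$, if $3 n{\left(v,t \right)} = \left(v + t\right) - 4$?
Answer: $\frac{560}{3} \approx 186.67$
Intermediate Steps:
$n{\left(v,t \right)} = - \frac{4}{3} + \frac{t}{3} + \frac{v}{3}$ ($n{\left(v,t \right)} = \frac{\left(v + t\right) - 4}{3} = \frac{\left(t + v\right) - 4}{3} = \frac{-4 + t + v}{3} = - \frac{4}{3} + \frac{t}{3} + \frac{v}{3}$)
$- 20 n{\left(7,\frac{5}{-1} - \frac{4}{-1} \right)} \left(-14\right) = - 20 \left(- \frac{4}{3} + \frac{\frac{5}{-1} - \frac{4}{-1}}{3} + \frac{1}{3} \cdot 7\right) \left(-14\right) = - 20 \left(- \frac{4}{3} + \frac{5 \left(-1\right) - -4}{3} + \frac{7}{3}\right) \left(-14\right) = - 20 \left(- \frac{4}{3} + \frac{-5 + 4}{3} + \frac{7}{3}\right) \left(-14\right) = - 20 \left(- \frac{4}{3} + \frac{1}{3} \left(-1\right) + \frac{7}{3}\right) \left(-14\right) = - 20 \left(- \frac{4}{3} - \frac{1}{3} + \frac{7}{3}\right) \left(-14\right) = \left(-20\right) \frac{2}{3} \left(-14\right) = \left(- \frac{40}{3}\right) \left(-14\right) = \frac{560}{3}$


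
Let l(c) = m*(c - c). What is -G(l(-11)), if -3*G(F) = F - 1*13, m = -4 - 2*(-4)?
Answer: -13/3 ≈ -4.3333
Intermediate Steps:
m = 4 (m = -4 + 8 = 4)
l(c) = 0 (l(c) = 4*(c - c) = 4*0 = 0)
G(F) = 13/3 - F/3 (G(F) = -(F - 1*13)/3 = -(F - 13)/3 = -(-13 + F)/3 = 13/3 - F/3)
-G(l(-11)) = -(13/3 - ⅓*0) = -(13/3 + 0) = -1*13/3 = -13/3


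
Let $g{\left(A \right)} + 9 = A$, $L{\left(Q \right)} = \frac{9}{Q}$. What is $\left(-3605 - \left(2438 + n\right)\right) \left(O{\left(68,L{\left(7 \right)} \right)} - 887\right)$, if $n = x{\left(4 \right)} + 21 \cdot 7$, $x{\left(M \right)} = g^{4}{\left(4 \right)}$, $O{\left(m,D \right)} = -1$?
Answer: $6051720$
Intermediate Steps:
$g{\left(A \right)} = -9 + A$
$x{\left(M \right)} = 625$ ($x{\left(M \right)} = \left(-9 + 4\right)^{4} = \left(-5\right)^{4} = 625$)
$n = 772$ ($n = 625 + 21 \cdot 7 = 625 + 147 = 772$)
$\left(-3605 - \left(2438 + n\right)\right) \left(O{\left(68,L{\left(7 \right)} \right)} - 887\right) = \left(-3605 - 3210\right) \left(-1 - 887\right) = \left(-3605 - 3210\right) \left(-888\right) = \left(-6815\right) \left(-888\right) = 6051720$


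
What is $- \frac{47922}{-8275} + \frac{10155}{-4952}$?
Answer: $\frac{153277119}{40977800} \approx 3.7405$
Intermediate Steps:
$- \frac{47922}{-8275} + \frac{10155}{-4952} = \left(-47922\right) \left(- \frac{1}{8275}\right) + 10155 \left(- \frac{1}{4952}\right) = \frac{47922}{8275} - \frac{10155}{4952} = \frac{153277119}{40977800}$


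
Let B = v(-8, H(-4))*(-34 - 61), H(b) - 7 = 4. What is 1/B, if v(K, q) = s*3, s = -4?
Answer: 1/1140 ≈ 0.00087719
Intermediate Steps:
H(b) = 11 (H(b) = 7 + 4 = 11)
v(K, q) = -12 (v(K, q) = -4*3 = -12)
B = 1140 (B = -12*(-34 - 61) = -12*(-95) = 1140)
1/B = 1/1140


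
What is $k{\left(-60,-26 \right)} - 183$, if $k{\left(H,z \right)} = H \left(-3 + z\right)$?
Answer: $1557$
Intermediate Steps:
$k{\left(-60,-26 \right)} - 183 = - 60 \left(-3 - 26\right) - 183 = \left(-60\right) \left(-29\right) - 183 = 1740 - 183 = 1557$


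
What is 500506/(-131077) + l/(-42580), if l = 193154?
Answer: -23314796169/2790629330 ≈ -8.3547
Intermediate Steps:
500506/(-131077) + l/(-42580) = 500506/(-131077) + 193154/(-42580) = 500506*(-1/131077) + 193154*(-1/42580) = -500506/131077 - 96577/21290 = -23314796169/2790629330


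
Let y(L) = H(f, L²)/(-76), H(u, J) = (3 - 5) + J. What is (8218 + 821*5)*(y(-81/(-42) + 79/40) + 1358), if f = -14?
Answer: 99698853812373/5958400 ≈ 1.6732e+7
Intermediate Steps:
H(u, J) = -2 + J
y(L) = 1/38 - L²/76 (y(L) = (-2 + L²)/(-76) = (-2 + L²)*(-1/76) = 1/38 - L²/76)
(8218 + 821*5)*(y(-81/(-42) + 79/40) + 1358) = (8218 + 821*5)*((1/38 - (-81/(-42) + 79/40)²/76) + 1358) = (8218 + 4105)*((1/38 - (-81*(-1/42) + 79*(1/40))²/76) + 1358) = 12323*((1/38 - (27/14 + 79/40)²/76) + 1358) = 12323*((1/38 - (1093/280)²/76) + 1358) = 12323*((1/38 - 1/76*1194649/78400) + 1358) = 12323*((1/38 - 1194649/5958400) + 1358) = 12323*(-1037849/5958400 + 1358) = 12323*(8090469351/5958400) = 99698853812373/5958400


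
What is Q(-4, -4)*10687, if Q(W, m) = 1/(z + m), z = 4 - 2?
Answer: -10687/2 ≈ -5343.5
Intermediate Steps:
z = 2
Q(W, m) = 1/(2 + m)
Q(-4, -4)*10687 = 10687/(2 - 4) = 10687/(-2) = -½*10687 = -10687/2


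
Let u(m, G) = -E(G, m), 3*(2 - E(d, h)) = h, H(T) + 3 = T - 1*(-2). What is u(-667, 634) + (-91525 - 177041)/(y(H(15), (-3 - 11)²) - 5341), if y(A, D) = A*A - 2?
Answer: -2658233/15441 ≈ -172.15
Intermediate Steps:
H(T) = -1 + T (H(T) = -3 + (T - 1*(-2)) = -3 + (T + 2) = -3 + (2 + T) = -1 + T)
E(d, h) = 2 - h/3
u(m, G) = -2 + m/3 (u(m, G) = -(2 - m/3) = -2 + m/3)
y(A, D) = -2 + A² (y(A, D) = A² - 2 = -2 + A²)
u(-667, 634) + (-91525 - 177041)/(y(H(15), (-3 - 11)²) - 5341) = (-2 + (⅓)*(-667)) + (-91525 - 177041)/((-2 + (-1 + 15)²) - 5341) = (-2 - 667/3) - 268566/((-2 + 14²) - 5341) = -673/3 - 268566/((-2 + 196) - 5341) = -673/3 - 268566/(194 - 5341) = -673/3 - 268566/(-5147) = -673/3 - 268566*(-1/5147) = -673/3 + 268566/5147 = -2658233/15441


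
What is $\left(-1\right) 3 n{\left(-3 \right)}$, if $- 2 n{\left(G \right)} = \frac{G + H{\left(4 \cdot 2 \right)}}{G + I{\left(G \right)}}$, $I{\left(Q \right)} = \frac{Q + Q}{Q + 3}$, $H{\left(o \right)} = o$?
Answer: $0$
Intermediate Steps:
$I{\left(Q \right)} = \frac{2 Q}{3 + Q}$
$n{\left(G \right)} = - \frac{8 + G}{2 \left(G + \frac{2 G}{3 + G}\right)}$ ($n{\left(G \right)} = - \frac{\left(G + 4 \cdot 2\right) \frac{1}{G + \frac{2 G}{3 + G}}}{2} = - \frac{\left(G + 8\right) \frac{1}{G + \frac{2 G}{3 + G}}}{2} = - \frac{\left(8 + G\right) \frac{1}{G + \frac{2 G}{3 + G}}}{2} = - \frac{\frac{1}{G + \frac{2 G}{3 + G}} \left(8 + G\right)}{2} = - \frac{8 + G}{2 \left(G + \frac{2 G}{3 + G}\right)}$)
$\left(-1\right) 3 n{\left(-3 \right)} = \left(-1\right) 3 \left(- \frac{\left(3 - 3\right) \left(8 - 3\right)}{2 \left(-3\right) \left(5 - 3\right)}\right) = - 3 \left(\left(- \frac{1}{2}\right) \left(- \frac{1}{3}\right) \frac{1}{2} \cdot 0 \cdot 5\right) = \left(-3\right) 0 = 0$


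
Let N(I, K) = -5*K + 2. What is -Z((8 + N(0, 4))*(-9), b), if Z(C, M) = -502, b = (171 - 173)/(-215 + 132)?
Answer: 502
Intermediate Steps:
N(I, K) = 2 - 5*K
b = 2/83 (b = -2/(-83) = -2*(-1/83) = 2/83 ≈ 0.024096)
-Z((8 + N(0, 4))*(-9), b) = -1*(-502) = 502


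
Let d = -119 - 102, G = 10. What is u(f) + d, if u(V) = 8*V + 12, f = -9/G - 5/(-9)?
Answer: -9529/45 ≈ -211.76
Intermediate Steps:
f = -31/90 (f = -9/10 - 5/(-9) = -9*1/10 - 5*(-1/9) = -9/10 + 5/9 = -31/90 ≈ -0.34444)
u(V) = 12 + 8*V
d = -221
u(f) + d = (12 + 8*(-31/90)) - 221 = (12 - 124/45) - 221 = 416/45 - 221 = -9529/45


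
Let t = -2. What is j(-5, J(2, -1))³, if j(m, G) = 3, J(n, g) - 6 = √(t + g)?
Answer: 27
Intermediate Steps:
J(n, g) = 6 + √(-2 + g)
j(-5, J(2, -1))³ = 3³ = 27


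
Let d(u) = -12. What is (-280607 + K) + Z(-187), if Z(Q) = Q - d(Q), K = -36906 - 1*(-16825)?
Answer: -300863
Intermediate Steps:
K = -20081 (K = -36906 + 16825 = -20081)
Z(Q) = 12 + Q (Z(Q) = Q - 1*(-12) = Q + 12 = 12 + Q)
(-280607 + K) + Z(-187) = (-280607 - 20081) + (12 - 187) = -300688 - 175 = -300863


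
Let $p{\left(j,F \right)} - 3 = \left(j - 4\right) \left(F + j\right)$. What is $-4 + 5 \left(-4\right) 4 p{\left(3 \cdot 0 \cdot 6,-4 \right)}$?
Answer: $-1524$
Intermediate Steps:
$p{\left(j,F \right)} = 3 + \left(-4 + j\right) \left(F + j\right)$ ($p{\left(j,F \right)} = 3 + \left(j - 4\right) \left(F + j\right) = 3 + \left(-4 + j\right) \left(F + j\right)$)
$-4 + 5 \left(-4\right) 4 p{\left(3 \cdot 0 \cdot 6,-4 \right)} = -4 + 5 \left(-4\right) 4 \left(3 + \left(3 \cdot 0 \cdot 6\right)^{2} - -16 - 4 \cdot 3 \cdot 0 \cdot 6 - 4 \cdot 3 \cdot 0 \cdot 6\right) = -4 + \left(-20\right) 4 \left(3 + \left(0 \cdot 6\right)^{2} + 16 - 4 \cdot 0 \cdot 6 - 4 \cdot 0 \cdot 6\right) = -4 - 80 \left(3 + 0^{2} + 16 - 0 - 0\right) = -4 - 80 \left(3 + 0 + 16 + 0 + 0\right) = -4 - 1520 = -1524$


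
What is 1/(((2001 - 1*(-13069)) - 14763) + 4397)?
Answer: 1/4704 ≈ 0.00021259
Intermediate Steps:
1/(((2001 - 1*(-13069)) - 14763) + 4397) = 1/(((2001 + 13069) - 14763) + 4397) = 1/((15070 - 14763) + 4397) = 1/(307 + 4397) = 1/4704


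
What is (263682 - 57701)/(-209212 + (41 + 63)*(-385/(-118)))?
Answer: -12152879/12323488 ≈ -0.98616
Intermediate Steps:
(263682 - 57701)/(-209212 + (41 + 63)*(-385/(-118))) = 205981/(-209212 + 104*(-385*(-1/118))) = 205981/(-209212 + 104*(385/118)) = 205981/(-209212 + 20020/59) = 205981/(-12323488/59) = 205981*(-59/12323488) = -12152879/12323488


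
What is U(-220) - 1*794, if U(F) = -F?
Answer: -574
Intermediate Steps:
U(-220) - 1*794 = -1*(-220) - 1*794 = 220 - 794 = -574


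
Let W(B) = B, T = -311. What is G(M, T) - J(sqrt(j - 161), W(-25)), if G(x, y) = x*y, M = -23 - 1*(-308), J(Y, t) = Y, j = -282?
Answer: -88635 - I*sqrt(443) ≈ -88635.0 - 21.048*I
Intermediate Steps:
M = 285 (M = -23 + 308 = 285)
G(M, T) - J(sqrt(j - 161), W(-25)) = 285*(-311) - sqrt(-282 - 161) = -88635 - sqrt(-443) = -88635 - I*sqrt(443)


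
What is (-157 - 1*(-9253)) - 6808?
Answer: 2288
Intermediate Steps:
(-157 - 1*(-9253)) - 6808 = (-157 + 9253) - 6808 = 9096 - 6808 = 2288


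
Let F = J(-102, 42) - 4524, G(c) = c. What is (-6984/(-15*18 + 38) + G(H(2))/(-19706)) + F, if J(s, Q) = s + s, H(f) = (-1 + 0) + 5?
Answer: -1342362925/285737 ≈ -4697.9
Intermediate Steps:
H(f) = 4 (H(f) = -1 + 5 = 4)
J(s, Q) = 2*s
F = -4728 (F = 2*(-102) - 4524 = -204 - 4524 = -4728)
(-6984/(-15*18 + 38) + G(H(2))/(-19706)) + F = (-6984/(-15*18 + 38) + 4/(-19706)) - 4728 = (-6984/(-270 + 38) + 4*(-1/19706)) - 4728 = (-6984/(-232) - 2/9853) - 4728 = (-6984*(-1/232) - 2/9853) - 4728 = (873/29 - 2/9853) - 4728 = 8601611/285737 - 4728 = -1342362925/285737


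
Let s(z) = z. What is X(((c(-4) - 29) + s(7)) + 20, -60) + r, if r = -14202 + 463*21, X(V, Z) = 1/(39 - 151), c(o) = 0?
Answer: -501649/112 ≈ -4479.0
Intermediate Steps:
X(V, Z) = -1/112 (X(V, Z) = 1/(-112) = -1/112)
r = -4479 (r = -14202 + 9723 = -4479)
X(((c(-4) - 29) + s(7)) + 20, -60) + r = -1/112 - 4479 = -501649/112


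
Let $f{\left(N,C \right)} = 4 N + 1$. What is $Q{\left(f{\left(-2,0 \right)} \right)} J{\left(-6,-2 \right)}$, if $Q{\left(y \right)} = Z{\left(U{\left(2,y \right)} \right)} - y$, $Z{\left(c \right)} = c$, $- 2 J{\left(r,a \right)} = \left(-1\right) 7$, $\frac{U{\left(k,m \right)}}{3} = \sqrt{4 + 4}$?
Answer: $\frac{49}{2} + 21 \sqrt{2} \approx 54.198$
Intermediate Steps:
$U{\left(k,m \right)} = 6 \sqrt{2}$ ($U{\left(k,m \right)} = 3 \sqrt{4 + 4} = 3 \sqrt{8} = 3 \cdot 2 \sqrt{2} = 6 \sqrt{2}$)
$J{\left(r,a \right)} = \frac{7}{2}$ ($J{\left(r,a \right)} = - \frac{\left(-1\right) 7}{2} = \left(- \frac{1}{2}\right) \left(-7\right) = \frac{7}{2}$)
$f{\left(N,C \right)} = 1 + 4 N$
$Q{\left(y \right)} = - y + 6 \sqrt{2}$ ($Q{\left(y \right)} = 6 \sqrt{2} - y = - y + 6 \sqrt{2}$)
$Q{\left(f{\left(-2,0 \right)} \right)} J{\left(-6,-2 \right)} = \left(- (1 + 4 \left(-2\right)) + 6 \sqrt{2}\right) \frac{7}{2} = \left(- (1 - 8) + 6 \sqrt{2}\right) \frac{7}{2} = \left(\left(-1\right) \left(-7\right) + 6 \sqrt{2}\right) \frac{7}{2} = \left(7 + 6 \sqrt{2}\right) \frac{7}{2} = \frac{49}{2} + 21 \sqrt{2}$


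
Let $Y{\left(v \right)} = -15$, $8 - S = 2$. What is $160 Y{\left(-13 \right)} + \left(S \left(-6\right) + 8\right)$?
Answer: $-2428$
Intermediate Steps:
$S = 6$ ($S = 8 - 2 = 6$)
$160 Y{\left(-13 \right)} + \left(S \left(-6\right) + 8\right) = 160 \left(-15\right) + \left(6 \left(-6\right) + 8\right) = -2400 + \left(-36 + 8\right) = -2400 - 28 = -2428$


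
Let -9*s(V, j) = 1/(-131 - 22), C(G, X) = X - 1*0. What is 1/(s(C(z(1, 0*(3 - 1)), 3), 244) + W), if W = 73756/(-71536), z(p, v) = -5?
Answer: -1448604/1492507 ≈ -0.97058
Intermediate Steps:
C(G, X) = X (C(G, X) = X + 0 = X)
s(V, j) = 1/1377 (s(V, j) = -1/(9*(-131 - 22)) = -1/9/(-153) = -1/9*(-1/153) = 1/1377)
W = -18439/17884 (W = 73756*(-1/71536) = -18439/17884 ≈ -1.0310)
1/(s(C(z(1, 0*(3 - 1)), 3), 244) + W) = 1/(1/1377 - 18439/17884) = 1/(-1492507/1448604) = -1448604/1492507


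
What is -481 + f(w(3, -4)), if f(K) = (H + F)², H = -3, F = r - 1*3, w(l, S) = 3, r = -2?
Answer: -417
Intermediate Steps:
F = -5 (F = -2 - 1*3 = -2 - 3 = -5)
f(K) = 64 (f(K) = (-3 - 5)² = (-8)² = 64)
-481 + f(w(3, -4)) = -481 + 64 = -417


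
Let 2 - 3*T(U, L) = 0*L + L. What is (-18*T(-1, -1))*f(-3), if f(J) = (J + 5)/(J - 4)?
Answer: 36/7 ≈ 5.1429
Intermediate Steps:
T(U, L) = 2/3 - L/3 (T(U, L) = 2/3 - (0*L + L)/3 = 2/3 - (0 + L)/3 = 2/3 - L/3)
f(J) = (5 + J)/(-4 + J)
(-18*T(-1, -1))*f(-3) = (-18*(2/3 - 1/3*(-1)))*((5 - 3)/(-4 - 3)) = (-18*(2/3 + 1/3))*(2/(-7)) = (-18*1)*(-1/7*2) = -18*(-2/7) = 36/7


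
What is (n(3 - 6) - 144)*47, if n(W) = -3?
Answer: -6909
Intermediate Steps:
(n(3 - 6) - 144)*47 = (-3 - 144)*47 = -147*47 = -6909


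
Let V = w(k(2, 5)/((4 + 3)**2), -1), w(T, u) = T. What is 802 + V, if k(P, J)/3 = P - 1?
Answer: 39301/49 ≈ 802.06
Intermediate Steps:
k(P, J) = -3 + 3*P (k(P, J) = 3*(P - 1) = 3*(-1 + P) = -3 + 3*P)
V = 3/49 (V = (-3 + 3*2)/((4 + 3)**2) = (-3 + 6)/(7**2) = 3/49 ≈ 0.061224)
802 + V = 802 + 3/49 = 39301/49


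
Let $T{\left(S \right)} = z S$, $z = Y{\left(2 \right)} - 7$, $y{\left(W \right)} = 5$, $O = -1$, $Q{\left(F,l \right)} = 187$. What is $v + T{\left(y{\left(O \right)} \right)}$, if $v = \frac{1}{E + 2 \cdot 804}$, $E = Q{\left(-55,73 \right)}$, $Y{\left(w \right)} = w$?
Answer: $- \frac{44874}{1795} \approx -24.999$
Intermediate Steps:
$E = 187$
$z = -5$ ($z = 2 - 7 = -5$)
$v = \frac{1}{1795}$ ($v = \frac{1}{187 + 2 \cdot 804} = \frac{1}{187 + 1608} = \frac{1}{1795} \approx 0.0005571$)
$T{\left(S \right)} = - 5 S$
$v + T{\left(y{\left(O \right)} \right)} = \frac{1}{1795} - 25 = - \frac{44874}{1795}$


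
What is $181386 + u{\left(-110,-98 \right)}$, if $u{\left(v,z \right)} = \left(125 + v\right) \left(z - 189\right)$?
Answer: $177081$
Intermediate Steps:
$u{\left(v,z \right)} = \left(-189 + z\right) \left(125 + v\right)$ ($u{\left(v,z \right)} = \left(125 + v\right) \left(-189 + z\right) = \left(-189 + z\right) \left(125 + v\right)$)
$181386 + u{\left(-110,-98 \right)} = 181386 - 4305 = 177081$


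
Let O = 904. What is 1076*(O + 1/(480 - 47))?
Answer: 421181908/433 ≈ 9.7271e+5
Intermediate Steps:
1076*(O + 1/(480 - 47)) = 1076*(904 + 1/(480 - 47)) = 1076*(904 + 1/433) = 1076*(391433/433) = 421181908/433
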